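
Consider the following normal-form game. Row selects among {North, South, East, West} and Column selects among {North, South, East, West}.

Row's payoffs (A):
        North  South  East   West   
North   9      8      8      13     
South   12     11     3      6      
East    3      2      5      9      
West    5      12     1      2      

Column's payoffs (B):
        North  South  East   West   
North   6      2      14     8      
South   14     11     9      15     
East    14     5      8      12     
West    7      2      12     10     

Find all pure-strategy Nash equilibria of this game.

A profile is a Nash equilibrium when each player is best-responding to the other.
Row's best responses — vs North: South (payoff 12); vs South: West (payoff 12); vs East: North (payoff 8); vs West: North (payoff 13).
Column's best responses — vs North: East (payoff 14); vs South: West (payoff 15); vs East: North (payoff 14); vs West: East (payoff 12).
The only mutual best response is (North, East); neither player gains by switching there.

(North, East)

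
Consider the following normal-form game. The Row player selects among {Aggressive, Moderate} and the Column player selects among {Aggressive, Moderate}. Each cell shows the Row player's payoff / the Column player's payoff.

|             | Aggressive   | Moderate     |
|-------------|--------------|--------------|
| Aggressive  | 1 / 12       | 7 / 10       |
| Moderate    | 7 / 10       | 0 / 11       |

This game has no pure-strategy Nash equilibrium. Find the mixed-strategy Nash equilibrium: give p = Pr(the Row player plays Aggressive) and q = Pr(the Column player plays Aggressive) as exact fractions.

p = 1/3, q = 7/13

In a mixed NE each player is indifferent between their pure strategies, so the opponent's mix sets the indifference.
The Column player indifferent between Aggressive and Moderate: p·12 + (1−p)·10 = p·10 + (1−p)·11 ⟹ 10 + 2p = 11 + (-1)p ⟹ p = 1/3.
The Row player indifferent between Aggressive and Moderate: q·1 + (1−q)·7 = q·7 + (1−q)·0 ⟹ 7 + (-6)q = 0 + 7q ⟹ q = 7/13.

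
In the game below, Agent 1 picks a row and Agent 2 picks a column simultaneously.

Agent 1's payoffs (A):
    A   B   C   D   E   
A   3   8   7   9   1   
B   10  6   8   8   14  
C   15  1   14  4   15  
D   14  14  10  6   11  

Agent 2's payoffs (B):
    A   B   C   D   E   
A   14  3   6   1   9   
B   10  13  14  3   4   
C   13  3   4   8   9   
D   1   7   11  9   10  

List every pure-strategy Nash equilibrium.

Find each player's best response to every opponent strategy; NE are the intersections.
Agent 1's best responses — vs A: C (payoff 15); vs B: D (payoff 14); vs C: C (payoff 14); vs D: A (payoff 9); vs E: C (payoff 15).
Agent 2's best responses — vs A: A (payoff 14); vs B: C (payoff 14); vs C: A (payoff 13); vs D: C (payoff 11).
The only mutual best response is (C, A); neither player gains by switching there.

(C, A)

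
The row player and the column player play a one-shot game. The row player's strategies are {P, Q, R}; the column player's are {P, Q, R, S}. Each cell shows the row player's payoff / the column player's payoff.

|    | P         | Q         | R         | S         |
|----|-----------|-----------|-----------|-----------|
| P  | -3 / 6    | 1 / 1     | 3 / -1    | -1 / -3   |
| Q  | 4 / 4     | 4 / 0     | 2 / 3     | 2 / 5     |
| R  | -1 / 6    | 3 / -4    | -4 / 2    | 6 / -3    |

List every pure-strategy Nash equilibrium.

None

A profile is a Nash equilibrium when each player is best-responding to the other.
The row player's best responses — vs P: Q (payoff 4); vs Q: Q (payoff 4); vs R: P (payoff 3); vs S: R (payoff 6).
The column player's best responses — vs P: P (payoff 6); vs Q: S (payoff 5); vs R: P (payoff 6).
No cell has both players best-responding. For instance, the row player's best reply to Q is Q, but against Q the column player prefers S over Q.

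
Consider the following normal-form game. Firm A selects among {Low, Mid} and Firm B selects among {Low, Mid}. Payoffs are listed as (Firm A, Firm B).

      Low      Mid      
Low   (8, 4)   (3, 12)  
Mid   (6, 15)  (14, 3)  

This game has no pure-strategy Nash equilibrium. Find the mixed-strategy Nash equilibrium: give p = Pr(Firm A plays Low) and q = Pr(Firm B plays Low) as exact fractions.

p = 3/5, q = 11/13

In a mixed NE each player is indifferent between their pure strategies, so the opponent's mix sets the indifference.
Firm B indifferent between Low and Mid: p·4 + (1−p)·15 = p·12 + (1−p)·3 ⟹ 15 + (-11)p = 3 + 9p ⟹ p = 3/5.
Firm A indifferent between Low and Mid: q·8 + (1−q)·3 = q·6 + (1−q)·14 ⟹ 3 + 5q = 14 + (-8)q ⟹ q = 11/13.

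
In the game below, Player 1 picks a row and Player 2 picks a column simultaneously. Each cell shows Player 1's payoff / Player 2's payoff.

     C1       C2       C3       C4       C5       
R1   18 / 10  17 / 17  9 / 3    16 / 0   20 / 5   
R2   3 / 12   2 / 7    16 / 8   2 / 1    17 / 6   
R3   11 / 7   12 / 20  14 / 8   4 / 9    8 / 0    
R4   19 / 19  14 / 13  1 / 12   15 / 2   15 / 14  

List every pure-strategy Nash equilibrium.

(R1, C2) and (R4, C1)

A profile is a Nash equilibrium when each player is best-responding to the other.
Player 1's best responses — vs C1: R4 (payoff 19); vs C2: R1 (payoff 17); vs C3: R2 (payoff 16); vs C4: R1 (payoff 16); vs C5: R1 (payoff 20).
Player 2's best responses — vs R1: C2 (payoff 17); vs R2: C1 (payoff 12); vs R3: C2 (payoff 20); vs R4: C1 (payoff 19).
Mutual best responses occur at (R1, C2) and (R4, C1); at each, neither player gains by switching.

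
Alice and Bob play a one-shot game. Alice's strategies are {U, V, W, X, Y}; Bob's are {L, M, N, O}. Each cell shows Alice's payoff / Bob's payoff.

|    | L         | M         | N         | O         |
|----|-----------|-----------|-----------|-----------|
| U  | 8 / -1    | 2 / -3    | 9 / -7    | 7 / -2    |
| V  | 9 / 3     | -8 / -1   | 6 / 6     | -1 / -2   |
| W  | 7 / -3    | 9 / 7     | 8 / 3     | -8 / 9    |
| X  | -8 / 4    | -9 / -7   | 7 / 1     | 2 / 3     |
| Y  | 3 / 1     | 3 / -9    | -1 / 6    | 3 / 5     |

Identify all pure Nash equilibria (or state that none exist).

A profile is a Nash equilibrium when each player is best-responding to the other.
Alice's best responses — vs L: V (payoff 9); vs M: W (payoff 9); vs N: U (payoff 9); vs O: U (payoff 7).
Bob's best responses — vs U: L (payoff -1); vs V: N (payoff 6); vs W: O (payoff 9); vs X: L (payoff 4); vs Y: N (payoff 6).
No cell has both players best-responding. For instance, Alice's best reply to L is V, but against V Bob prefers N over L.

No pure-strategy Nash equilibrium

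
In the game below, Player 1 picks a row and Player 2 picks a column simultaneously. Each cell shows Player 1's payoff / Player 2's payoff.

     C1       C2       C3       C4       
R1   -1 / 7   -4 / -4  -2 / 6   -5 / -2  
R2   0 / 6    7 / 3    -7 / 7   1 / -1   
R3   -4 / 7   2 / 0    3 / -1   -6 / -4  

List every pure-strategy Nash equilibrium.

A profile is a Nash equilibrium when each player is best-responding to the other.
Player 1's best responses — vs C1: R2 (payoff 0); vs C2: R2 (payoff 7); vs C3: R3 (payoff 3); vs C4: R2 (payoff 1).
Player 2's best responses — vs R1: C1 (payoff 7); vs R2: C3 (payoff 7); vs R3: C1 (payoff 7).
No cell has both players best-responding. For instance, Player 1's best reply to C4 is R2, but against R2 Player 2 prefers C3 over C4.

No pure-strategy Nash equilibrium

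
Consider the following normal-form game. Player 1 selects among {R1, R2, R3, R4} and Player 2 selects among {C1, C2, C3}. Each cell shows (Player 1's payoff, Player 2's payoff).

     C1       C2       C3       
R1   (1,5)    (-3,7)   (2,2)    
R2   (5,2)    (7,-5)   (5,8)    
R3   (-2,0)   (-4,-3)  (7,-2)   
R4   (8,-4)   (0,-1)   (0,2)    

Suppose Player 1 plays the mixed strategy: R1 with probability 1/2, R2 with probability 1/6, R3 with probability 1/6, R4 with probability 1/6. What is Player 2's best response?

C3

Compute Player 2's expected payoff from each pure strategy against the given mix.
C1: (1/2)·5 + (1/6)·2 + (1/6)·0 + (1/6)·(-4) = 13/6
C2: (1/2)·7 + (1/6)·(-5) + (1/6)·(-3) + (1/6)·(-1) = 2
C3: (1/2)·2 + (1/6)·8 + (1/6)·(-2) + (1/6)·2 = 7/3
Highest expected payoff is 7/3, from C3.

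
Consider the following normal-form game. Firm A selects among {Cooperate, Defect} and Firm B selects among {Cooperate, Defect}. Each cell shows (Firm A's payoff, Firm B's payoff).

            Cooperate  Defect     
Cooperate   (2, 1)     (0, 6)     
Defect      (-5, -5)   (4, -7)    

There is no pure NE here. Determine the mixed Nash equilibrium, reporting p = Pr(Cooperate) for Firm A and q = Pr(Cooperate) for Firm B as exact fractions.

p = 2/7, q = 4/11

Each player's mixing probability is pinned down by making the *other* player indifferent.
Firm B indifferent between Cooperate and Defect: p·1 + (1−p)·(-5) = p·6 + (1−p)·(-7) ⟹ (-5) + 6p = (-7) + 13p ⟹ p = 2/7.
Firm A indifferent between Cooperate and Defect: q·2 + (1−q)·0 = q·(-5) + (1−q)·4 ⟹ 0 + 2q = 4 + (-9)q ⟹ q = 4/11.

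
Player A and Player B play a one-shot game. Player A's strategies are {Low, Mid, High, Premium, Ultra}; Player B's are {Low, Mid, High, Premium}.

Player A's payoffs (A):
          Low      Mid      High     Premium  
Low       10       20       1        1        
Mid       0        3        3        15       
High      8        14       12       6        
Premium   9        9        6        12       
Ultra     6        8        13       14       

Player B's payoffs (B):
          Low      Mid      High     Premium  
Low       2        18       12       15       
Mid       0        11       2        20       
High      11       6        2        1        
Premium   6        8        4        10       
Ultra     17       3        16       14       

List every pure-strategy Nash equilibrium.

(Low, Mid) and (Mid, Premium)

A profile is a Nash equilibrium when each player is best-responding to the other.
Player A's best responses — vs Low: Low (payoff 10); vs Mid: Low (payoff 20); vs High: Ultra (payoff 13); vs Premium: Mid (payoff 15).
Player B's best responses — vs Low: Mid (payoff 18); vs Mid: Premium (payoff 20); vs High: Low (payoff 11); vs Premium: Premium (payoff 10); vs Ultra: Low (payoff 17).
Mutual best responses occur at (Low, Mid) and (Mid, Premium); at each, neither player gains by switching.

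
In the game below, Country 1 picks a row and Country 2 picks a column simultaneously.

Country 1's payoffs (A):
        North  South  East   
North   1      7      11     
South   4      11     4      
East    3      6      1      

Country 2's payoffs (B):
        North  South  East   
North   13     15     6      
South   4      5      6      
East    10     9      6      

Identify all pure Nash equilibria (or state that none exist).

There is no pure-strategy Nash equilibrium

Find each player's best response to every opponent strategy; NE are the intersections.
Country 1's best responses — vs North: South (payoff 4); vs South: South (payoff 11); vs East: North (payoff 11).
Country 2's best responses — vs North: South (payoff 15); vs South: East (payoff 6); vs East: North (payoff 10).
No cell has both players best-responding. For instance, Country 1's best reply to South is South, but against South Country 2 prefers East over South.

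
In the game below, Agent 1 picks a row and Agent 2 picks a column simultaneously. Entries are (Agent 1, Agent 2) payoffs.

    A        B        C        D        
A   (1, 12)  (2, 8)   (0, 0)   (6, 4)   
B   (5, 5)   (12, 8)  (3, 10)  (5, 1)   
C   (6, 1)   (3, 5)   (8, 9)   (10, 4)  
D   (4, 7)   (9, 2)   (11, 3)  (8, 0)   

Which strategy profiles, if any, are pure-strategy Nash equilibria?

There is no pure-strategy Nash equilibrium

Check mutual best responses: a cell is a NE iff neither player can gain by unilaterally deviating.
Agent 1's best responses — vs A: C (payoff 6); vs B: B (payoff 12); vs C: D (payoff 11); vs D: C (payoff 10).
Agent 2's best responses — vs A: A (payoff 12); vs B: C (payoff 10); vs C: C (payoff 9); vs D: A (payoff 7).
No cell has both players best-responding. For instance, Agent 1's best reply to A is C, but against C Agent 2 prefers C over A.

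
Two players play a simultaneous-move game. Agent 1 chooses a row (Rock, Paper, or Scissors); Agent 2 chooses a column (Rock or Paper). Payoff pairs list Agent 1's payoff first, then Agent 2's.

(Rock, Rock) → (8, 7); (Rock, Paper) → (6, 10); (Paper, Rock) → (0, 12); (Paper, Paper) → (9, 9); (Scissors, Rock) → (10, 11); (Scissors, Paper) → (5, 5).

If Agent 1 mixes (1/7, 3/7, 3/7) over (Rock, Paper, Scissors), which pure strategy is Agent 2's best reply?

Rock

Compute Agent 2's expected payoff from each pure strategy against the given mix.
Rock: (1/7)·7 + (3/7)·12 + (3/7)·11 = 76/7
Paper: (1/7)·10 + (3/7)·9 + (3/7)·5 = 52/7
Highest expected payoff is 76/7, from Rock.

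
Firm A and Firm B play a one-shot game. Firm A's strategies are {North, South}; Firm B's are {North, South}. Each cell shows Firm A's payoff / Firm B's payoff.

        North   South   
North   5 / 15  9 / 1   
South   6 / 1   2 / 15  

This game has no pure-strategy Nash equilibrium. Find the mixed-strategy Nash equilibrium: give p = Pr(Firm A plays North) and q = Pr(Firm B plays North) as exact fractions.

Each player's mixing probability is pinned down by making the *other* player indifferent.
Firm B indifferent between North and South: p·15 + (1−p)·1 = p·1 + (1−p)·15 ⟹ 1 + 14p = 15 + (-14)p ⟹ p = 1/2.
Firm A indifferent between North and South: q·5 + (1−q)·9 = q·6 + (1−q)·2 ⟹ 9 + (-4)q = 2 + 4q ⟹ q = 7/8.

p = 1/2, q = 7/8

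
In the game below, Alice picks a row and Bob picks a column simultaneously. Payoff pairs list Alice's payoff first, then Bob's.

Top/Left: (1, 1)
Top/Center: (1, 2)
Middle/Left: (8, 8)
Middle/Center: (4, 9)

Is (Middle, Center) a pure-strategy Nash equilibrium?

Yes

Holding Bob at Center: Alice gets 4 from Middle, versus 1 from Top. No profitable deviation for Alice.
Holding Alice at Middle: Bob gets 9 from Center, versus 8 from Left. No profitable deviation for Bob either.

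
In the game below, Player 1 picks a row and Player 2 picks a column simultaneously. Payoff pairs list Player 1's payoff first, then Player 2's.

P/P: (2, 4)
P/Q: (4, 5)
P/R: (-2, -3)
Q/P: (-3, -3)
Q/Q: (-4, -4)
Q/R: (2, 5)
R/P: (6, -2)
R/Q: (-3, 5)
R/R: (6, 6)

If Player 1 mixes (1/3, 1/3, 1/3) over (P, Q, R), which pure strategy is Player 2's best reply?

R

Player 2's best reply maximizes expected payoff against the mix.
P: (1/3)·4 + (1/3)·(-3) + (1/3)·(-2) = -1/3
Q: (1/3)·5 + (1/3)·(-4) + (1/3)·5 = 2
R: (1/3)·(-3) + (1/3)·5 + (1/3)·6 = 8/3
Highest expected payoff is 8/3, from R.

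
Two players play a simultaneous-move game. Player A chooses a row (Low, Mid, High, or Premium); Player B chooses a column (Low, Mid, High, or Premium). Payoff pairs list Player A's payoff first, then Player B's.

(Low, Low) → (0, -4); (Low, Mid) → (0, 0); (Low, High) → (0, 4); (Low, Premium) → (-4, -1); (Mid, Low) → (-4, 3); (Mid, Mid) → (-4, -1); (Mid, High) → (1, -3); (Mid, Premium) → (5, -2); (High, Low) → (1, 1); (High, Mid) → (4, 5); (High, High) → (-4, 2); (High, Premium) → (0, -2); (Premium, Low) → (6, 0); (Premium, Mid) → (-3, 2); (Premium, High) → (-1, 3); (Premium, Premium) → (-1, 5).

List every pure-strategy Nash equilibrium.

(High, Mid)

Find each player's best response to every opponent strategy; NE are the intersections.
Player A's best responses — vs Low: Premium (payoff 6); vs Mid: High (payoff 4); vs High: Mid (payoff 1); vs Premium: Mid (payoff 5).
Player B's best responses — vs Low: High (payoff 4); vs Mid: Low (payoff 3); vs High: Mid (payoff 5); vs Premium: Premium (payoff 5).
The only mutual best response is (High, Mid); neither player gains by switching there.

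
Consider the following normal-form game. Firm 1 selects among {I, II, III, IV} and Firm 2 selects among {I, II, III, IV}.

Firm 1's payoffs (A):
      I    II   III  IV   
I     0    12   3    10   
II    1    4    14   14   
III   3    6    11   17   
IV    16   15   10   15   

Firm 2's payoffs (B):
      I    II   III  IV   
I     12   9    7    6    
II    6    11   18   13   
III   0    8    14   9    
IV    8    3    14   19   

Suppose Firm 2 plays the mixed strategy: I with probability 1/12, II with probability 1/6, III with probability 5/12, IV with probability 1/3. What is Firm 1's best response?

IV

Compute Firm 1's expected payoff from each pure strategy against the given mix.
I: (1/12)·0 + (1/6)·12 + (5/12)·3 + (1/3)·10 = 79/12
II: (1/12)·1 + (1/6)·4 + (5/12)·14 + (1/3)·14 = 45/4
III: (1/12)·3 + (1/6)·6 + (5/12)·11 + (1/3)·17 = 23/2
IV: (1/12)·16 + (1/6)·15 + (5/12)·10 + (1/3)·15 = 13
Highest expected payoff is 13, from IV.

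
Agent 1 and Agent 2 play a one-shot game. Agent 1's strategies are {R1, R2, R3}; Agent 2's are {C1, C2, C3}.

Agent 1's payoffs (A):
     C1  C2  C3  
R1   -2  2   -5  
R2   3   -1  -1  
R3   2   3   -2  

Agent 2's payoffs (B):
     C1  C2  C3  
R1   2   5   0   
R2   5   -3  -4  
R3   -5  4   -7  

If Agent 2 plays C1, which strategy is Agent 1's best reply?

With Agent 2 fixed at C1, Agent 1's payoffs are: R1 → -2, R2 → 3, R3 → 2.
The maximum is 3, achieved by R2.

R2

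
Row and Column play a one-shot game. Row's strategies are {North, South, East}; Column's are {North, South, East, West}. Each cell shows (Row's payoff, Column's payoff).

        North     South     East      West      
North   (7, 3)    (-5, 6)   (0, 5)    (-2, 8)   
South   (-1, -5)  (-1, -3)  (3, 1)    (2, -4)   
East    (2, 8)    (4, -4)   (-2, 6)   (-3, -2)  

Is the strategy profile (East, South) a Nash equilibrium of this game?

Holding Column at South: Row gets 4 from East, versus -5 from North, -1 from South. No profitable deviation for Row.
Holding Row at East: Column gets -4 from South but could get 8 by switching to North. Column has a profitable deviation.

No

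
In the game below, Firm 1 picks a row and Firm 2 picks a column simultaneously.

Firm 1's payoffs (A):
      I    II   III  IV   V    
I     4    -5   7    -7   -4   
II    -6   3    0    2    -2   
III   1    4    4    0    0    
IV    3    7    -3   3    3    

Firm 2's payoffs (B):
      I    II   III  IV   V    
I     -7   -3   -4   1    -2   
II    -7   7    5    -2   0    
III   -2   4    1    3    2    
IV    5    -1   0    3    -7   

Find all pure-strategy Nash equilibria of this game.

There is no pure-strategy Nash equilibrium

Find each player's best response to every opponent strategy; NE are the intersections.
Firm 1's best responses — vs I: I (payoff 4); vs II: IV (payoff 7); vs III: I (payoff 7); vs IV: IV (payoff 3); vs V: IV (payoff 3).
Firm 2's best responses — vs I: IV (payoff 1); vs II: II (payoff 7); vs III: II (payoff 4); vs IV: I (payoff 5).
No cell has both players best-responding. For instance, Firm 1's best reply to II is IV, but against IV Firm 2 prefers I over II.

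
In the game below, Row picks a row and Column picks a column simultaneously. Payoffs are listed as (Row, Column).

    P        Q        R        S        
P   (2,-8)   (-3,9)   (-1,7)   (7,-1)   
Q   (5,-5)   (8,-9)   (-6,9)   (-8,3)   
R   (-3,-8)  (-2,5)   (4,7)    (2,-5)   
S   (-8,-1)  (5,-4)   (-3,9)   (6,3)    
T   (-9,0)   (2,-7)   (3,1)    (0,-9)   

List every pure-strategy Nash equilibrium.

(R, R)

A profile is a Nash equilibrium when each player is best-responding to the other.
Row's best responses — vs P: Q (payoff 5); vs Q: Q (payoff 8); vs R: R (payoff 4); vs S: P (payoff 7).
Column's best responses — vs P: Q (payoff 9); vs Q: R (payoff 9); vs R: R (payoff 7); vs S: R (payoff 9); vs T: R (payoff 1).
The only mutual best response is (R, R); neither player gains by switching there.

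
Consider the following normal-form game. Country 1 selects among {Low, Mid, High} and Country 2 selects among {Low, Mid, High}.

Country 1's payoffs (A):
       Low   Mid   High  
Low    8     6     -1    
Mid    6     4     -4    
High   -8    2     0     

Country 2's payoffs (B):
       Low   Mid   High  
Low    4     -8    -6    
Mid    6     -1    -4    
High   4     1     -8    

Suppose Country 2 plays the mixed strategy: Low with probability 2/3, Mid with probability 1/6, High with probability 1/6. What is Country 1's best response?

Compute Country 1's expected payoff from each pure strategy against the given mix.
Low: (2/3)·8 + (1/6)·6 + (1/6)·(-1) = 37/6
Mid: (2/3)·6 + (1/6)·4 + (1/6)·(-4) = 4
High: (2/3)·(-8) + (1/6)·2 + (1/6)·0 = -5
Highest expected payoff is 37/6, from Low.

Low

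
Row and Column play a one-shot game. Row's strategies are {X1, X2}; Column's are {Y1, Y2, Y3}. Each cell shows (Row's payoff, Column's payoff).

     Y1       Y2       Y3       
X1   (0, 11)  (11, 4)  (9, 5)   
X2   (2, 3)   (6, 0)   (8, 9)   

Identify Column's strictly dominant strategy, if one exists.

Check whether one of Column's strategies beats all alternatives regardless of what the opponent does.
Y1 is not dominant: against X2, Y3 gives 9 > 3.
Y2 is not dominant: against X1, Y1 gives 11 > 4.
Y3 is not dominant: against X1, Y1 gives 11 > 5.
No single strategy is best against every opponent action.

None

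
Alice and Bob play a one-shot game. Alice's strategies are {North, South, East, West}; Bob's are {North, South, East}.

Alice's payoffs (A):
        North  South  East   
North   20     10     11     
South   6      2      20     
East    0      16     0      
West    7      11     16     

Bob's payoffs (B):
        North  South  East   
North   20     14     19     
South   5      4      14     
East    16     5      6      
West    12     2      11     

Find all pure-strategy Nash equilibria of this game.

Check mutual best responses: a cell is a NE iff neither player can gain by unilaterally deviating.
Alice's best responses — vs North: North (payoff 20); vs South: East (payoff 16); vs East: South (payoff 20).
Bob's best responses — vs North: North (payoff 20); vs South: East (payoff 14); vs East: North (payoff 16); vs West: North (payoff 12).
Mutual best responses occur at (North, North) and (South, East); at each, neither player gains by switching.

(North, North) and (South, East)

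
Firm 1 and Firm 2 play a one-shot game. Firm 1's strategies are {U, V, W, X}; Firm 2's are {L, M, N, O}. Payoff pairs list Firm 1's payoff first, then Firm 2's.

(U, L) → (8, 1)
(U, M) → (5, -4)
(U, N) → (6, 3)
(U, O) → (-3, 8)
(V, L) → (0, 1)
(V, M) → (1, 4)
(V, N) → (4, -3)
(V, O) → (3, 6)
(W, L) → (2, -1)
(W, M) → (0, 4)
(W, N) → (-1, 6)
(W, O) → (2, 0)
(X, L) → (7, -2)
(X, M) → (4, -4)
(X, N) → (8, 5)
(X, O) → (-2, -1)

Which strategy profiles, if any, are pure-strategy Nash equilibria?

(V, O) and (X, N)

A profile is a Nash equilibrium when each player is best-responding to the other.
Firm 1's best responses — vs L: U (payoff 8); vs M: U (payoff 5); vs N: X (payoff 8); vs O: V (payoff 3).
Firm 2's best responses — vs U: O (payoff 8); vs V: O (payoff 6); vs W: N (payoff 6); vs X: N (payoff 5).
Mutual best responses occur at (V, O) and (X, N); at each, neither player gains by switching.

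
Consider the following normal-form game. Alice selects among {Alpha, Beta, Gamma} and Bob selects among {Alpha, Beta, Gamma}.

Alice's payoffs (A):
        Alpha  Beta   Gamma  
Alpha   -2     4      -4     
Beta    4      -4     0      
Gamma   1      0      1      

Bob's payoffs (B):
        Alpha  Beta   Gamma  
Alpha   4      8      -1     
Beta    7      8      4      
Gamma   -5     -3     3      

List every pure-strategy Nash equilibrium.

(Alpha, Beta) and (Gamma, Gamma)

Find each player's best response to every opponent strategy; NE are the intersections.
Alice's best responses — vs Alpha: Beta (payoff 4); vs Beta: Alpha (payoff 4); vs Gamma: Gamma (payoff 1).
Bob's best responses — vs Alpha: Beta (payoff 8); vs Beta: Beta (payoff 8); vs Gamma: Gamma (payoff 3).
Mutual best responses occur at (Alpha, Beta) and (Gamma, Gamma); at each, neither player gains by switching.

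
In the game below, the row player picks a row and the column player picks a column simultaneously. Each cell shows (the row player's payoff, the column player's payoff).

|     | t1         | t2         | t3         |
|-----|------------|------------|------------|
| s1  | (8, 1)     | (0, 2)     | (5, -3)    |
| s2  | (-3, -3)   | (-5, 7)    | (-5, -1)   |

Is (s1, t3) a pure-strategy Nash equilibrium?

Holding the column player at t3: the row player gets 5 from s1, versus -5 from s2. No profitable deviation for the row player.
Holding the row player at s1: the column player gets -3 from t3 but could get 2 by switching to t2. The column player has a profitable deviation.

No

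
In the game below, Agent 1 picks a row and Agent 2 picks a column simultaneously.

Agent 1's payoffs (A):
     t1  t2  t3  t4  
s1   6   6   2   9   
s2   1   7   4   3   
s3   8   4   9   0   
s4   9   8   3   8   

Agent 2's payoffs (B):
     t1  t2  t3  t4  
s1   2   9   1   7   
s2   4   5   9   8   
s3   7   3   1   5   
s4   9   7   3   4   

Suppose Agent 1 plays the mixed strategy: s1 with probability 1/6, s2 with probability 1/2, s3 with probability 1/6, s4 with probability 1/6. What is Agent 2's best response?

Agent 2's best reply maximizes expected payoff against the mix.
t1: (1/6)·2 + (1/2)·4 + (1/6)·7 + (1/6)·9 = 5
t2: (1/6)·9 + (1/2)·5 + (1/6)·3 + (1/6)·7 = 17/3
t3: (1/6)·1 + (1/2)·9 + (1/6)·1 + (1/6)·3 = 16/3
t4: (1/6)·7 + (1/2)·8 + (1/6)·5 + (1/6)·4 = 20/3
Highest expected payoff is 20/3, from t4.

t4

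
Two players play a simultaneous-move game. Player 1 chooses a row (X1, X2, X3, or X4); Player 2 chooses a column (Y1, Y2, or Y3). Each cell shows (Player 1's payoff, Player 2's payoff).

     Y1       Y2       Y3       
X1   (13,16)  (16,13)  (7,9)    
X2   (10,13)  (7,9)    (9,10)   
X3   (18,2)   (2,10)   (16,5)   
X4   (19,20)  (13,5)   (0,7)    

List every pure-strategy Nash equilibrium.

Find each player's best response to every opponent strategy; NE are the intersections.
Player 1's best responses — vs Y1: X4 (payoff 19); vs Y2: X1 (payoff 16); vs Y3: X3 (payoff 16).
Player 2's best responses — vs X1: Y1 (payoff 16); vs X2: Y1 (payoff 13); vs X3: Y2 (payoff 10); vs X4: Y1 (payoff 20).
The only mutual best response is (X4, Y1); neither player gains by switching there.

(X4, Y1)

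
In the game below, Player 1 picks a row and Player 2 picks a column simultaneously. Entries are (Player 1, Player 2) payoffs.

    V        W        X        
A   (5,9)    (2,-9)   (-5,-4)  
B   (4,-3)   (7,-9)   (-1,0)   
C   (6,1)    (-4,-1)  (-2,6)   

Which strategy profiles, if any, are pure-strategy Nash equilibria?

(B, X)

Find each player's best response to every opponent strategy; NE are the intersections.
Player 1's best responses — vs V: C (payoff 6); vs W: B (payoff 7); vs X: B (payoff -1).
Player 2's best responses — vs A: V (payoff 9); vs B: X (payoff 0); vs C: X (payoff 6).
The only mutual best response is (B, X); neither player gains by switching there.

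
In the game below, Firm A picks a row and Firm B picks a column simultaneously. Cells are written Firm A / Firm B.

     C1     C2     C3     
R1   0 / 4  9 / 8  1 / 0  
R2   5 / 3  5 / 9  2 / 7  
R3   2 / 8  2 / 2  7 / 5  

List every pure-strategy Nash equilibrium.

(R1, C2)

A profile is a Nash equilibrium when each player is best-responding to the other.
Firm A's best responses — vs C1: R2 (payoff 5); vs C2: R1 (payoff 9); vs C3: R3 (payoff 7).
Firm B's best responses — vs R1: C2 (payoff 8); vs R2: C2 (payoff 9); vs R3: C1 (payoff 8).
The only mutual best response is (R1, C2); neither player gains by switching there.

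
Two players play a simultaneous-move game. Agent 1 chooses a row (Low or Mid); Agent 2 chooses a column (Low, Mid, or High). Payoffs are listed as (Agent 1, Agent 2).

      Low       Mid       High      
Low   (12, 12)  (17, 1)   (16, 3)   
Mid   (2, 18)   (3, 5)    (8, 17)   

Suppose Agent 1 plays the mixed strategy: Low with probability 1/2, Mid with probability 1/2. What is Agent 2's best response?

Compute Agent 2's expected payoff from each pure strategy against the given mix.
Low: (1/2)·12 + (1/2)·18 = 15
Mid: (1/2)·1 + (1/2)·5 = 3
High: (1/2)·3 + (1/2)·17 = 10
Highest expected payoff is 15, from Low.

Low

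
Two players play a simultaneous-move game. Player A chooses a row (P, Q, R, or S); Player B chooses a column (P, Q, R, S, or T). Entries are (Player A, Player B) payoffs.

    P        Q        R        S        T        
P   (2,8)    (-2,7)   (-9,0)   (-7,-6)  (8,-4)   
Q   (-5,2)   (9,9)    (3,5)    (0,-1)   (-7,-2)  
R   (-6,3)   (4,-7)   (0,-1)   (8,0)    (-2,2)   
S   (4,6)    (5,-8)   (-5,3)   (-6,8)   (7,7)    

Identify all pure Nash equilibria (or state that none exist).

(Q, Q)

Check mutual best responses: a cell is a NE iff neither player can gain by unilaterally deviating.
Player A's best responses — vs P: S (payoff 4); vs Q: Q (payoff 9); vs R: Q (payoff 3); vs S: R (payoff 8); vs T: P (payoff 8).
Player B's best responses — vs P: P (payoff 8); vs Q: Q (payoff 9); vs R: P (payoff 3); vs S: S (payoff 8).
The only mutual best response is (Q, Q); neither player gains by switching there.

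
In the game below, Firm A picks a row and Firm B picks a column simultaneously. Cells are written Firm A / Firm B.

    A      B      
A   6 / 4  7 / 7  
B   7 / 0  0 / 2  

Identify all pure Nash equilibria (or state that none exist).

(A, B)

A profile is a Nash equilibrium when each player is best-responding to the other.
Firm A's best responses — vs A: B (payoff 7); vs B: A (payoff 7).
Firm B's best responses — vs A: B (payoff 7); vs B: B (payoff 2).
The only mutual best response is (A, B); neither player gains by switching there.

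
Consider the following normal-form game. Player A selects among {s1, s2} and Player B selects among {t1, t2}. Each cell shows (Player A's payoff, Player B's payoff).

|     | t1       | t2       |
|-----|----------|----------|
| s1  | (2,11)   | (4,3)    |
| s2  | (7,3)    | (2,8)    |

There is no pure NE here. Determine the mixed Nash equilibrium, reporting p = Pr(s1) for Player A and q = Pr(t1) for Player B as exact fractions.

In a mixed NE each player is indifferent between their pure strategies, so the opponent's mix sets the indifference.
Player B indifferent between t1 and t2: p·11 + (1−p)·3 = p·3 + (1−p)·8 ⟹ 3 + 8p = 8 + (-5)p ⟹ p = 5/13.
Player A indifferent between s1 and s2: q·2 + (1−q)·4 = q·7 + (1−q)·2 ⟹ 4 + (-2)q = 2 + 5q ⟹ q = 2/7.

p = 5/13, q = 2/7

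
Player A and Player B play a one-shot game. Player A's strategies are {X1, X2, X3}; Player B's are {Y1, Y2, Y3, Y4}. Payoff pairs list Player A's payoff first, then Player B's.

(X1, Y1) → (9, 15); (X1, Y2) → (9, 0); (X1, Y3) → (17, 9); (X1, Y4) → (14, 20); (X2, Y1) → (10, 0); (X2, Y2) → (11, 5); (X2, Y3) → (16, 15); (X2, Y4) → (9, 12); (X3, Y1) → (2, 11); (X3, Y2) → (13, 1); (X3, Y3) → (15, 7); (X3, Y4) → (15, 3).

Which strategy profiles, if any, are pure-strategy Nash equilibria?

No pure-strategy Nash equilibrium

Check mutual best responses: a cell is a NE iff neither player can gain by unilaterally deviating.
Player A's best responses — vs Y1: X2 (payoff 10); vs Y2: X3 (payoff 13); vs Y3: X1 (payoff 17); vs Y4: X3 (payoff 15).
Player B's best responses — vs X1: Y4 (payoff 20); vs X2: Y3 (payoff 15); vs X3: Y1 (payoff 11).
No cell has both players best-responding. For instance, Player A's best reply to Y4 is X3, but against X3 Player B prefers Y1 over Y4.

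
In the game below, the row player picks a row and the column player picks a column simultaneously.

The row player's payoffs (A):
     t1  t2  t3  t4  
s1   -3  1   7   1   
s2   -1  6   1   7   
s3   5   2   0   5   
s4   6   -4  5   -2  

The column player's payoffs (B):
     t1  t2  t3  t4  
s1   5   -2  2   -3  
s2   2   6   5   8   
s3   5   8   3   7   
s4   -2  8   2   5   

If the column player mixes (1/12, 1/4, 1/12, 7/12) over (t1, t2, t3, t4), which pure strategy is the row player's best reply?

s2

Compute the row player's expected payoff from each pure strategy against the given mix.
s1: (1/12)·(-3) + (1/4)·1 + (1/12)·7 + (7/12)·1 = 7/6
s2: (1/12)·(-1) + (1/4)·6 + (1/12)·1 + (7/12)·7 = 67/12
s3: (1/12)·5 + (1/4)·2 + (1/12)·0 + (7/12)·5 = 23/6
s4: (1/12)·6 + (1/4)·(-4) + (1/12)·5 + (7/12)·(-2) = -5/4
Highest expected payoff is 67/12, from s2.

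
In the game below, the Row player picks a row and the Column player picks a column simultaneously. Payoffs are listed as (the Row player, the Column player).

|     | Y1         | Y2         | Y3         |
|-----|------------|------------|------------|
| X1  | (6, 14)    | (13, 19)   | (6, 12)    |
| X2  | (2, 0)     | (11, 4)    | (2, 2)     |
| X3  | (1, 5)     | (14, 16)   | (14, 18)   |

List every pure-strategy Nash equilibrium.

(X3, Y3)

Check mutual best responses: a cell is a NE iff neither player can gain by unilaterally deviating.
The Row player's best responses — vs Y1: X1 (payoff 6); vs Y2: X3 (payoff 14); vs Y3: X3 (payoff 14).
The Column player's best responses — vs X1: Y2 (payoff 19); vs X2: Y2 (payoff 4); vs X3: Y3 (payoff 18).
The only mutual best response is (X3, Y3); neither player gains by switching there.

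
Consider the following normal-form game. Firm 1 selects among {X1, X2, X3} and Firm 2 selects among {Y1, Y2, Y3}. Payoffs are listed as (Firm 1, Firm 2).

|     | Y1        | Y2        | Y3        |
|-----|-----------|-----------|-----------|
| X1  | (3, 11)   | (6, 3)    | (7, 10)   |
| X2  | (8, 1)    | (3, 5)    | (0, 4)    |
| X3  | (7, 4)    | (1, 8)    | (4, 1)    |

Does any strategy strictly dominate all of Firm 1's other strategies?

None

A strategy is strictly dominant if it gives Firm 1 a strictly higher payoff than every other strategy, against every choice by the opponent.
X1 is not dominant: against Y1, X2 gives 8 > 3.
X2 is not dominant: against Y2, X1 gives 6 > 3.
X3 is not dominant: against Y1, X2 gives 8 > 7.
No single strategy is best against every opponent action.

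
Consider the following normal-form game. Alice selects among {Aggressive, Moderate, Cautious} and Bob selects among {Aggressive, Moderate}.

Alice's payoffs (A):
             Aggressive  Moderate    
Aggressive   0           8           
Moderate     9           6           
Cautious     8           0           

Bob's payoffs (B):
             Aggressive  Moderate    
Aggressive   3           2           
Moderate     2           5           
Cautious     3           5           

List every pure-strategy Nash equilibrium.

None

Check mutual best responses: a cell is a NE iff neither player can gain by unilaterally deviating.
Alice's best responses — vs Aggressive: Moderate (payoff 9); vs Moderate: Aggressive (payoff 8).
Bob's best responses — vs Aggressive: Aggressive (payoff 3); vs Moderate: Moderate (payoff 5); vs Cautious: Moderate (payoff 5).
No cell has both players best-responding. For instance, Alice's best reply to Aggressive is Moderate, but against Moderate Bob prefers Moderate over Aggressive.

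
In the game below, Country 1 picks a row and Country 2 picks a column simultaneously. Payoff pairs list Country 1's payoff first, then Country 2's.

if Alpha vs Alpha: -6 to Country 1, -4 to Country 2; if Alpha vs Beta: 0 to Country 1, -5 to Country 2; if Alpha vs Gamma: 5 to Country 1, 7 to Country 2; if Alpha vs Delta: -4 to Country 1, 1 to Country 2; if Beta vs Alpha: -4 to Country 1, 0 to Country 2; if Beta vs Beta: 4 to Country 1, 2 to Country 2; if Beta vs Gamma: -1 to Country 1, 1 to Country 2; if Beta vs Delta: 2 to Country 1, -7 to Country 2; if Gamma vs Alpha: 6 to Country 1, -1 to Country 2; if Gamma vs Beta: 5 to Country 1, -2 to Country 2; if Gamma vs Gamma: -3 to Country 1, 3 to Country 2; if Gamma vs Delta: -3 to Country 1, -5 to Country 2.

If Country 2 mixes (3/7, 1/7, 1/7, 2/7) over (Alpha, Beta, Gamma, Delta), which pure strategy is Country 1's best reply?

Gamma

Compute Country 1's expected payoff from each pure strategy against the given mix.
Alpha: (3/7)·(-6) + (1/7)·0 + (1/7)·5 + (2/7)·(-4) = -3
Beta: (3/7)·(-4) + (1/7)·4 + (1/7)·(-1) + (2/7)·2 = -5/7
Gamma: (3/7)·6 + (1/7)·5 + (1/7)·(-3) + (2/7)·(-3) = 2
Highest expected payoff is 2, from Gamma.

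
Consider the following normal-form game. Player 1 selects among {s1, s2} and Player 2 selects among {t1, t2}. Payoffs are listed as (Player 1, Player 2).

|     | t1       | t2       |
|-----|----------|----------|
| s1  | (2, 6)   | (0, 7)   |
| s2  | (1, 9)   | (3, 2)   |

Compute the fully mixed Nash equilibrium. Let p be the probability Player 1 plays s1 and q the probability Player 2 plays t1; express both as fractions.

Each player's mixing probability is pinned down by making the *other* player indifferent.
Player 2 indifferent between t1 and t2: p·6 + (1−p)·9 = p·7 + (1−p)·2 ⟹ 9 + (-3)p = 2 + 5p ⟹ p = 7/8.
Player 1 indifferent between s1 and s2: q·2 + (1−q)·0 = q·1 + (1−q)·3 ⟹ 0 + 2q = 3 + (-2)q ⟹ q = 3/4.

p = 7/8, q = 3/4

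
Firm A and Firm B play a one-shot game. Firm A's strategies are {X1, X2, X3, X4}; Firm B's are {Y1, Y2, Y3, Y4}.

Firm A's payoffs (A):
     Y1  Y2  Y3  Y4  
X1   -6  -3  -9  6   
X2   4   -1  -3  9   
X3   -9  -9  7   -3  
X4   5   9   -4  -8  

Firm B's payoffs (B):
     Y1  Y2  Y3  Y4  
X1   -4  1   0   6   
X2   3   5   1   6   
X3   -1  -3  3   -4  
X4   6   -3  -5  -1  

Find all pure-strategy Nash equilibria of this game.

(X2, Y4), (X3, Y3), and (X4, Y1)

Check mutual best responses: a cell is a NE iff neither player can gain by unilaterally deviating.
Firm A's best responses — vs Y1: X4 (payoff 5); vs Y2: X4 (payoff 9); vs Y3: X3 (payoff 7); vs Y4: X2 (payoff 9).
Firm B's best responses — vs X1: Y4 (payoff 6); vs X2: Y4 (payoff 6); vs X3: Y3 (payoff 3); vs X4: Y1 (payoff 6).
Mutual best responses occur at (X2, Y4), (X3, Y3), and (X4, Y1); at each, neither player gains by switching.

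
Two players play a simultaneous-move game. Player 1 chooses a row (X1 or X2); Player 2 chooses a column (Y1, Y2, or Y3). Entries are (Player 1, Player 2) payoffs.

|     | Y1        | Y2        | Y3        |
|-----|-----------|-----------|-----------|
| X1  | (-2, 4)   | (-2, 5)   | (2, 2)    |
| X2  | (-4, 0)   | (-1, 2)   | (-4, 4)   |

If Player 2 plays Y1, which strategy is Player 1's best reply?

X1

With Player 2 fixed at Y1, Player 1's payoffs are: X1 → -2, X2 → -4.
The maximum is -2, achieved by X1.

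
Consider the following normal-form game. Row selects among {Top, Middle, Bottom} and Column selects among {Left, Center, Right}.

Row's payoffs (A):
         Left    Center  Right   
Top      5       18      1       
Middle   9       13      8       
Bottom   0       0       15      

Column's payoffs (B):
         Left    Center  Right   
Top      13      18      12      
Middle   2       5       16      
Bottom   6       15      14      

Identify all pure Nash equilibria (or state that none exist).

Check mutual best responses: a cell is a NE iff neither player can gain by unilaterally deviating.
Row's best responses — vs Left: Middle (payoff 9); vs Center: Top (payoff 18); vs Right: Bottom (payoff 15).
Column's best responses — vs Top: Center (payoff 18); vs Middle: Right (payoff 16); vs Bottom: Center (payoff 15).
The only mutual best response is (Top, Center); neither player gains by switching there.

(Top, Center)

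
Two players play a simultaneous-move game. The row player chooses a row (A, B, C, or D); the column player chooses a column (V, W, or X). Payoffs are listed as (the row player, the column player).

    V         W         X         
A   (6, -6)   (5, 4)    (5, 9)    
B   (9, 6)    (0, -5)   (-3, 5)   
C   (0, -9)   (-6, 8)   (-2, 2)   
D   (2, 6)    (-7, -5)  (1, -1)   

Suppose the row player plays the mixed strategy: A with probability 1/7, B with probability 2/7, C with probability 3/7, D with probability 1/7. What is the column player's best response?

X

The column player's best reply maximizes expected payoff against the mix.
V: (1/7)·(-6) + (2/7)·6 + (3/7)·(-9) + (1/7)·6 = -15/7
W: (1/7)·4 + (2/7)·(-5) + (3/7)·8 + (1/7)·(-5) = 13/7
X: (1/7)·9 + (2/7)·5 + (3/7)·2 + (1/7)·(-1) = 24/7
Highest expected payoff is 24/7, from X.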